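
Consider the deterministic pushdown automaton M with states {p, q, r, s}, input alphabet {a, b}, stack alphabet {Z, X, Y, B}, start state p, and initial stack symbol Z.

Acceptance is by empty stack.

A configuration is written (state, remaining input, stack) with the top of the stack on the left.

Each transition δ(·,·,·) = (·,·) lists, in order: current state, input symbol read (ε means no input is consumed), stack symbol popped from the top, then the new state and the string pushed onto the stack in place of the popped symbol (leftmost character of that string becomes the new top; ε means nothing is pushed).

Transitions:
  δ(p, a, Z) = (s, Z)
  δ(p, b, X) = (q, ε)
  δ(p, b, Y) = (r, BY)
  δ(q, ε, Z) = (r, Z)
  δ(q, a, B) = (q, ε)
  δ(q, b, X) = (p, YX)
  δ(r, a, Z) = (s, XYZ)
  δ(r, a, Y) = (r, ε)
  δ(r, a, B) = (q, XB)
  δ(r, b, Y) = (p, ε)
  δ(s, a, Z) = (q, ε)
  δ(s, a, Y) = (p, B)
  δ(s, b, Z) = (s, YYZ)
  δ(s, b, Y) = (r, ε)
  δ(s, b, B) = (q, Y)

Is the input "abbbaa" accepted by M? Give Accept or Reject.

(p, abbbaa, Z)
  read a, top Z: go to s, push Z → (s, bbbaa, Z)
  read b, top Z: go to s, push YYZ → (s, bbaa, YYZ)
  read b, top Y: go to r, push ε → (r, baa, YZ)
  read b, top Y: go to p, push ε → (p, aa, Z)
  read a, top Z: go to s, push Z → (s, a, Z)
  read a, top Z: go to q, push ε → (q, ε, ε)
All input consumed and the stack is empty.

Accept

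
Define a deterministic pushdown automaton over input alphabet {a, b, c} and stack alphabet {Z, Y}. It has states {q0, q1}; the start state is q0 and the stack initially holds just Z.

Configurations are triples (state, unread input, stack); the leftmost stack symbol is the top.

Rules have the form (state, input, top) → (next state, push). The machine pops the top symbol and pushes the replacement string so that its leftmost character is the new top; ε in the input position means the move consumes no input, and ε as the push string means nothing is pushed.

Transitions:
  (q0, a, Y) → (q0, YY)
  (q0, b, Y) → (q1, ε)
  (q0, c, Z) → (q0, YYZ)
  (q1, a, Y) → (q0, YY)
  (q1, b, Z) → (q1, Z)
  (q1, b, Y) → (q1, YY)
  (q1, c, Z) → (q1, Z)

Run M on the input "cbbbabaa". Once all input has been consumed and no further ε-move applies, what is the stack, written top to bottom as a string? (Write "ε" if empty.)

YYYYYZ

(q0, cbbbabaa, Z)
  read c, top Z: go to q0, push YYZ → (q0, bbbabaa, YYZ)
  read b, top Y: go to q1, push ε → (q1, bbabaa, YZ)
  read b, top Y: go to q1, push YY → (q1, babaa, YYZ)
  read b, top Y: go to q1, push YY → (q1, abaa, YYYZ)
  read a, top Y: go to q0, push YY → (q0, baa, YYYYZ)
  read b, top Y: go to q1, push ε → (q1, aa, YYYZ)
  read a, top Y: go to q0, push YY → (q0, a, YYYYZ)
  read a, top Y: go to q0, push YY → (q0, ε, YYYYYZ)
All input consumed in state q0 with stack YYYYYZ.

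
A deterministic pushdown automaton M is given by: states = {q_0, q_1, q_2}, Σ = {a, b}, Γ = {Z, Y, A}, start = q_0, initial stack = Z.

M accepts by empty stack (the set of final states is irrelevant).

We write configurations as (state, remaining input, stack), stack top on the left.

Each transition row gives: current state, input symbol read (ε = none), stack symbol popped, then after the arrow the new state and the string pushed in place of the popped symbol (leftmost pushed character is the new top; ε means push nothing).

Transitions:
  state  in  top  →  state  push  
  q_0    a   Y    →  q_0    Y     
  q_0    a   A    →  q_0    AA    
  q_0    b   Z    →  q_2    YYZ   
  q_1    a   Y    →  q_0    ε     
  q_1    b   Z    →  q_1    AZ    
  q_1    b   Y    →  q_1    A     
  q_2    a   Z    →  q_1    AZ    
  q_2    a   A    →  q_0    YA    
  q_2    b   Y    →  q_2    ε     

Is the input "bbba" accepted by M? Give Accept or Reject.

Reject

(q_0, bbba, Z)
  read b, top Z: go to q_2, push YYZ → (q_2, bba, YYZ)
  read b, top Y: go to q_2, push ε → (q_2, ba, YZ)
  read b, top Y: go to q_2, push ε → (q_2, a, Z)
  read a, top Z: go to q_1, push AZ → (q_1, ε, AZ)
All input consumed; stack is AZ, not empty, and no further ε-move applies.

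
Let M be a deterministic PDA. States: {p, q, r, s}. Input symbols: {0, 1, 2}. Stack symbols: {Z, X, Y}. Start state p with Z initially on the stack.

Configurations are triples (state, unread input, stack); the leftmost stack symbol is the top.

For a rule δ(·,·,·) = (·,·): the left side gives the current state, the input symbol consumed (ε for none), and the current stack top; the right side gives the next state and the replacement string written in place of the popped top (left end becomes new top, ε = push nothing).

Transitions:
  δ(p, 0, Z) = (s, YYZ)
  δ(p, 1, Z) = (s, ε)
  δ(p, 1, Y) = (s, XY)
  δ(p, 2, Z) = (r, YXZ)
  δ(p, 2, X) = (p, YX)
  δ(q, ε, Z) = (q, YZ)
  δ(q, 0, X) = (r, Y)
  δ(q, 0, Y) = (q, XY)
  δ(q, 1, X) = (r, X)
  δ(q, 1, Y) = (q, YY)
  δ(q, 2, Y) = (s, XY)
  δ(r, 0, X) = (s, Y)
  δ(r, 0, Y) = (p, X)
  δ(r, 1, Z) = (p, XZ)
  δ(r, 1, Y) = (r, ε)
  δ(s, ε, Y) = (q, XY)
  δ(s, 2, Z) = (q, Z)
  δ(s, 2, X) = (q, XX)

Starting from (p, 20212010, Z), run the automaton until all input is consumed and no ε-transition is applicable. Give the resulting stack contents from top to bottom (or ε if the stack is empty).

(p, 20212010, Z)
  read 2, top Z: go to r, push YXZ → (r, 0212010, YXZ)
  read 0, top Y: go to p, push X → (p, 212010, XXZ)
  read 2, top X: go to p, push YX → (p, 12010, YXXZ)
  read 1, top Y: go to s, push XY → (s, 2010, XYXXZ)
  read 2, top X: go to q, push XX → (q, 010, XXYXXZ)
  read 0, top X: go to r, push Y → (r, 10, YXYXXZ)
  read 1, top Y: go to r, push ε → (r, 0, XYXXZ)
  read 0, top X: go to s, push Y → (s, ε, YYXXZ)
  ε-move, top Y: go to q, push XY → (q, ε, XYYXXZ)
All input consumed in state q with stack XYYXXZ.

XYYXXZ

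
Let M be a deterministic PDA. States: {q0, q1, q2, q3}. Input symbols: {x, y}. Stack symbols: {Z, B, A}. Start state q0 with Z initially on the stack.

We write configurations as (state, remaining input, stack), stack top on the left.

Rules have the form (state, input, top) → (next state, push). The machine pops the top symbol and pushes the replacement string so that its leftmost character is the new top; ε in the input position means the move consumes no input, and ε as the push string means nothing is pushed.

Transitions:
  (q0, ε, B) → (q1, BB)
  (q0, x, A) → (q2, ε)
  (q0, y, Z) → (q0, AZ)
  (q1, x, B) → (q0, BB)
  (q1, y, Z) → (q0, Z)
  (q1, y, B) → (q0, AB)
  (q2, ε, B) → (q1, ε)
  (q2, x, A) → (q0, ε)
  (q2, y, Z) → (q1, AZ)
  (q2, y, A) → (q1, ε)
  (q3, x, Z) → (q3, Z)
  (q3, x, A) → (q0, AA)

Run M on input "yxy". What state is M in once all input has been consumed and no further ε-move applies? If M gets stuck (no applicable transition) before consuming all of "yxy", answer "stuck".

(q0, yxy, Z) ⊢ (q0, xy, AZ) ⊢ (q2, y, Z) ⊢ (q1, ε, AZ)
All input consumed; M is in state q1.

q1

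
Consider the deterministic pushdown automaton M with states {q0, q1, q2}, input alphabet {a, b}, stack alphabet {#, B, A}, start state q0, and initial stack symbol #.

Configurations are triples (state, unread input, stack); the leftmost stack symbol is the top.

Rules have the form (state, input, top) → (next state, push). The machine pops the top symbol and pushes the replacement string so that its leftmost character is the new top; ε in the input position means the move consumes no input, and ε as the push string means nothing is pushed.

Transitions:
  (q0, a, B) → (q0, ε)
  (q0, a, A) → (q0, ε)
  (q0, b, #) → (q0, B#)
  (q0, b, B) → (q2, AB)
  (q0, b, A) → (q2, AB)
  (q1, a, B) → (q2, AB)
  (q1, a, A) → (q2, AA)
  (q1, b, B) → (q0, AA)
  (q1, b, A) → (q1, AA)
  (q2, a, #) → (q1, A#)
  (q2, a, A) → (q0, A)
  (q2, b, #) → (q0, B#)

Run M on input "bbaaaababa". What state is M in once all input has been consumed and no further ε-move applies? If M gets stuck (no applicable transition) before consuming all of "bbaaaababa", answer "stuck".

(q0, bbaaaababa, #)
  read b, top #: go to q0, push B# → (q0, baaaababa, B#)
  read b, top B: go to q2, push AB → (q2, aaaababa, AB#)
  read a, top A: go to q0, push A → (q0, aaababa, AB#)
  read a, top A: go to q0, push ε → (q0, aababa, B#)
  read a, top B: go to q0, push ε → (q0, ababa, #)
No transition for (q0, a, top #); M blocks with input ababa remaining.

stuck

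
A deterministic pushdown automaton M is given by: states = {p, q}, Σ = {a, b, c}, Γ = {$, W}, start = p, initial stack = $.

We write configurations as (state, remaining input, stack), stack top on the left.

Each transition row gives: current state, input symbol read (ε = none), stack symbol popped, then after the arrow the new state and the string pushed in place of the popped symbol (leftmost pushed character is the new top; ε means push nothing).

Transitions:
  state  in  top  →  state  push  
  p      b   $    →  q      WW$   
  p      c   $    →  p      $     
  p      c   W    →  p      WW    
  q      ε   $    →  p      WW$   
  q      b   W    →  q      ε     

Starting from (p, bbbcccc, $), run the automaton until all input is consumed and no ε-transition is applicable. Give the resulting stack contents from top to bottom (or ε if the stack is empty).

WWWWWW$

(p, bbbcccc, $) ⊢ (q, bbcccc, WW$) ⊢ (q, bcccc, W$) ⊢ (q, cccc, $) ⊢ (p, cccc, WW$) ⊢ (p, ccc, WWW$) ⊢ (p, cc, WWWW$) ⊢ (p, c, WWWWW$) ⊢ (p, ε, WWWWWW$)
All input consumed in state p with stack WWWWWW$.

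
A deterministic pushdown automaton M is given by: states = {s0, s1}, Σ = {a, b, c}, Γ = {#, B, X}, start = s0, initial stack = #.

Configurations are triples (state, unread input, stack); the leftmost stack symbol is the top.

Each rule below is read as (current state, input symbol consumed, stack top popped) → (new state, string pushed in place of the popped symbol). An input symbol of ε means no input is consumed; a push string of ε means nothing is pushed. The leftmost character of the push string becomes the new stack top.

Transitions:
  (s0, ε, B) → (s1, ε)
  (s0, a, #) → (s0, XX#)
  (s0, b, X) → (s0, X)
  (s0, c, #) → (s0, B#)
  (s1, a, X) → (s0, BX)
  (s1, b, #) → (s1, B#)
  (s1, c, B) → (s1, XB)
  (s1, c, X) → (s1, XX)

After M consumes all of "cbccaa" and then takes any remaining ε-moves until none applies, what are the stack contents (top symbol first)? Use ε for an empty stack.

XXB#

(s0, cbccaa, #) ⊢ (s0, bccaa, B#) ⊢ (s1, bccaa, #) ⊢ (s1, ccaa, B#) ⊢ (s1, caa, XB#) ⊢ (s1, aa, XXB#) ⊢ (s0, a, BXXB#) ⊢ (s1, a, XXB#) ⊢ (s0, ε, BXXB#) ⊢ (s1, ε, XXB#)
All input consumed in state s1 with stack XXB#.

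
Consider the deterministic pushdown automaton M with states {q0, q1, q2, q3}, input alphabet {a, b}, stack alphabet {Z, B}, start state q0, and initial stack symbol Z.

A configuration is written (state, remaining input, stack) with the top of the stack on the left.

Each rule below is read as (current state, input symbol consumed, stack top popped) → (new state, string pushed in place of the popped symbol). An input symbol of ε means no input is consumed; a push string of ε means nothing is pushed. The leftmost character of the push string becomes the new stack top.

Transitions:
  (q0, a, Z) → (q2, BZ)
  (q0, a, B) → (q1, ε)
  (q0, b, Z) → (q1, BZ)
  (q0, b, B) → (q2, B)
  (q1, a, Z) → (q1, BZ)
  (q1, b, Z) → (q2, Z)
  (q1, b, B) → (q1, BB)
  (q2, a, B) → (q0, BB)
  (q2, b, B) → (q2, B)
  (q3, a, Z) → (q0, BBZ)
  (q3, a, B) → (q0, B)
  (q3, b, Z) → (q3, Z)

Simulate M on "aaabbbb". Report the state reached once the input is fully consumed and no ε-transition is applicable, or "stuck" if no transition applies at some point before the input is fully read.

(q0, aaabbbb, Z) ⊢ (q2, aabbbb, BZ) ⊢ (q0, abbbb, BBZ) ⊢ (q1, bbbb, BZ) ⊢ (q1, bbb, BBZ) ⊢ (q1, bb, BBBZ) ⊢ (q1, b, BBBBZ) ⊢ (q1, ε, BBBBBZ)
All input consumed; M is in state q1.

q1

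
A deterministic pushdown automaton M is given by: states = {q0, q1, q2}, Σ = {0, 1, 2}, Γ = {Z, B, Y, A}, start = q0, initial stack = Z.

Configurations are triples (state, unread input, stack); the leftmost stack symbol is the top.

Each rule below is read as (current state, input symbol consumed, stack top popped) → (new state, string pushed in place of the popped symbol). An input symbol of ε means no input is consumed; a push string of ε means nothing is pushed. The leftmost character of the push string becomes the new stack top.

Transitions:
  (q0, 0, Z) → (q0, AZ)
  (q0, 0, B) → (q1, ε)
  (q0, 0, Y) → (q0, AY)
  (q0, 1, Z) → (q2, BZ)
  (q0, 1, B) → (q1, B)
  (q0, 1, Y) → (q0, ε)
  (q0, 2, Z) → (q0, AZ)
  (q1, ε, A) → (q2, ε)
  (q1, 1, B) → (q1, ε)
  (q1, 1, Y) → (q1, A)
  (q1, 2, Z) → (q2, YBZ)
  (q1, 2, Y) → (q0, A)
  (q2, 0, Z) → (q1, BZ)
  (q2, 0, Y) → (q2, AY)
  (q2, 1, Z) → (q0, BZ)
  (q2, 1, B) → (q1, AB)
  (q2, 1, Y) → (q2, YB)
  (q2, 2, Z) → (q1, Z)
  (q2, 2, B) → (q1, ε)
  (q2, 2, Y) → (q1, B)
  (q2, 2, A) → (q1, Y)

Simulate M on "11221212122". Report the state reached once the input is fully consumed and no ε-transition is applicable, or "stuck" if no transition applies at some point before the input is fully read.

stuck

(q0, 11221212122, Z) ⊢ (q2, 1221212122, BZ) ⊢ (q1, 221212122, ABZ) ⊢ (q2, 221212122, BZ) ⊢ (q1, 21212122, Z) ⊢ (q2, 1212122, YBZ) ⊢ (q2, 212122, YBBZ) ⊢ (q1, 12122, BBBZ) ⊢ (q1, 2122, BBZ)
No transition for (q1, 2, top B); M blocks with input 2122 remaining.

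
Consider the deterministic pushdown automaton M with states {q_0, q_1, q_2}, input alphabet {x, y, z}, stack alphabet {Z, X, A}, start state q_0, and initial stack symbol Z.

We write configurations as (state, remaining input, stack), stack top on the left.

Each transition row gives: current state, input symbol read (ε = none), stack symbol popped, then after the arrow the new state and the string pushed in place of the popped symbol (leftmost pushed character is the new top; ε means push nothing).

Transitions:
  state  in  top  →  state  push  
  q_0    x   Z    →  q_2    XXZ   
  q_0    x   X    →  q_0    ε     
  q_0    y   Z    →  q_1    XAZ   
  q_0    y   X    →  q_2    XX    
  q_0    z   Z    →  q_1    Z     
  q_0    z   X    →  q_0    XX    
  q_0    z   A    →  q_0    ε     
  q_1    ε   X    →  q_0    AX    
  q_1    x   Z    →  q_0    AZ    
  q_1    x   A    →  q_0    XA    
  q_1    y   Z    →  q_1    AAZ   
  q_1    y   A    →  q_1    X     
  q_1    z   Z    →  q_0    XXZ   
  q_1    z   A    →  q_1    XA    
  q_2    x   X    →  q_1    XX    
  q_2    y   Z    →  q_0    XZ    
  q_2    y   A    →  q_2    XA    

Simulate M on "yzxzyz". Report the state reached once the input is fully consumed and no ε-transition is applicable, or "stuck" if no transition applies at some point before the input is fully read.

q_0

(q_0, yzxzyz, Z) ⊢ (q_1, zxzyz, XAZ) ⊢ (q_0, zxzyz, AXAZ) ⊢ (q_0, xzyz, XAZ) ⊢ (q_0, zyz, AZ) ⊢ (q_0, yz, Z) ⊢ (q_1, z, XAZ) ⊢ (q_0, z, AXAZ) ⊢ (q_0, ε, XAZ)
All input consumed; M is in state q_0.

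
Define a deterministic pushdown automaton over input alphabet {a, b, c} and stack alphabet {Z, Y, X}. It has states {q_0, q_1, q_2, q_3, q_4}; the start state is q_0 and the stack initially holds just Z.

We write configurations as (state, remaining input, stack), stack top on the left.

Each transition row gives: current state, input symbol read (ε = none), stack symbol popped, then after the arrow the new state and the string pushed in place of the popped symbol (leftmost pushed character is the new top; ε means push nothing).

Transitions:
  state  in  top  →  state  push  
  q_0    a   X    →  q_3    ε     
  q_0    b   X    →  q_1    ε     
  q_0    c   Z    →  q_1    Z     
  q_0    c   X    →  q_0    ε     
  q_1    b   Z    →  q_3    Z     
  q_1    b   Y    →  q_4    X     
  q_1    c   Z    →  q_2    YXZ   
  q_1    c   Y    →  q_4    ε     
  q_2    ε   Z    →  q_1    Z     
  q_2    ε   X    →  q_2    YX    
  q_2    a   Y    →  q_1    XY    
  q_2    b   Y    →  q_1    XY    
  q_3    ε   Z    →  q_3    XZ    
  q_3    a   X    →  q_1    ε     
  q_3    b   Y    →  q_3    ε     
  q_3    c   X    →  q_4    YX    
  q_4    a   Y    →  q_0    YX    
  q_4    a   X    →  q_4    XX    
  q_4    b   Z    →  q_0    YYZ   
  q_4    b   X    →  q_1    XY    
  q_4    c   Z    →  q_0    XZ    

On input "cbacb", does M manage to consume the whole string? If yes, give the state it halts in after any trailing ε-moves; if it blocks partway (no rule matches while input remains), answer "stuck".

(q_0, cbacb, Z)
  read c, top Z: go to q_1, push Z → (q_1, bacb, Z)
  read b, top Z: go to q_3, push Z → (q_3, acb, Z)
  ε-move, top Z: go to q_3, push XZ → (q_3, acb, XZ)
  read a, top X: go to q_1, push ε → (q_1, cb, Z)
  read c, top Z: go to q_2, push YXZ → (q_2, b, YXZ)
  read b, top Y: go to q_1, push XY → (q_1, ε, XYXZ)
All input consumed; M is in state q_1.

q_1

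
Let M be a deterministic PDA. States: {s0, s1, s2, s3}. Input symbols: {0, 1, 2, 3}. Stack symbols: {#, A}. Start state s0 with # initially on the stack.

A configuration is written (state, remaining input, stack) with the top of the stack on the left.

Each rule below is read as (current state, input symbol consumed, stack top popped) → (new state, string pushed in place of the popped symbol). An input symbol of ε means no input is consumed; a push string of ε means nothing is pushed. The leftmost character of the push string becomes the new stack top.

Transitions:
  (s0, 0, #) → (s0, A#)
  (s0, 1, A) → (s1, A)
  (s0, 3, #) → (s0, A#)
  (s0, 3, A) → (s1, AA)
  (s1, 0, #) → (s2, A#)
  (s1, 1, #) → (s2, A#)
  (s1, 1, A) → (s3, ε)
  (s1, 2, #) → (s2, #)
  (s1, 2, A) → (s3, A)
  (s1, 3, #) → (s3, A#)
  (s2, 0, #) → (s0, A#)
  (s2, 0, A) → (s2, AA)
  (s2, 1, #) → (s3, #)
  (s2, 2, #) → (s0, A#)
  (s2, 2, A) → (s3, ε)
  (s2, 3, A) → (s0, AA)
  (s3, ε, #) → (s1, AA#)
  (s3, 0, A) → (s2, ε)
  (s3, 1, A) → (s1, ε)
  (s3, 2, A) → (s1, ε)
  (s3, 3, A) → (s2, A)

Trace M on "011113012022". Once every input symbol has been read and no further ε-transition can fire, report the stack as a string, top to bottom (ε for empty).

(s0, 011113012022, #)
  read 0, top #: go to s0, push A# → (s0, 11113012022, A#)
  read 1, top A: go to s1, push A → (s1, 1113012022, A#)
  read 1, top A: go to s3, push ε → (s3, 113012022, #)
  ε-move, top #: go to s1, push AA# → (s1, 113012022, AA#)
  read 1, top A: go to s3, push ε → (s3, 13012022, A#)
  read 1, top A: go to s1, push ε → (s1, 3012022, #)
  read 3, top #: go to s3, push A# → (s3, 012022, A#)
  read 0, top A: go to s2, push ε → (s2, 12022, #)
  read 1, top #: go to s3, push # → (s3, 2022, #)
  ε-move, top #: go to s1, push AA# → (s1, 2022, AA#)
  read 2, top A: go to s3, push A → (s3, 022, AA#)
  read 0, top A: go to s2, push ε → (s2, 22, A#)
  read 2, top A: go to s3, push ε → (s3, 2, #)
  ε-move, top #: go to s1, push AA# → (s1, 2, AA#)
  read 2, top A: go to s3, push A → (s3, ε, AA#)
All input consumed in state s3 with stack AA#.

AA#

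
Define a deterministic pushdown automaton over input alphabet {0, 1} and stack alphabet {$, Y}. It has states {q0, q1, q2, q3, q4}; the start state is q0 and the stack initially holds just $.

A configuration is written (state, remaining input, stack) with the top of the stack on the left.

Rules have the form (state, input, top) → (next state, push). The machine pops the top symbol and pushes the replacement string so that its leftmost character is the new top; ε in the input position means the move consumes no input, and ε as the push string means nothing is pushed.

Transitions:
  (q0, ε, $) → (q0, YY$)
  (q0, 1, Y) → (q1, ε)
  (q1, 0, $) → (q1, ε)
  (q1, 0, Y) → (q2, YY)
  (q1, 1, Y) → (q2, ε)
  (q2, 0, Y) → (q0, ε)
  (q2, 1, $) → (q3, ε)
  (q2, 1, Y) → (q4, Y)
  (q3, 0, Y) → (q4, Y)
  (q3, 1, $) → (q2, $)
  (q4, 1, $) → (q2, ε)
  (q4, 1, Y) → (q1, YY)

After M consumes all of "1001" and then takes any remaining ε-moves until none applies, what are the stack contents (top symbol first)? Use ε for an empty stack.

(q0, 1001, $)
  ε-move, top $: go to q0, push YY$ → (q0, 1001, YY$)
  read 1, top Y: go to q1, push ε → (q1, 001, Y$)
  read 0, top Y: go to q2, push YY → (q2, 01, YY$)
  read 0, top Y: go to q0, push ε → (q0, 1, Y$)
  read 1, top Y: go to q1, push ε → (q1, ε, $)
All input consumed in state q1 with stack $.

$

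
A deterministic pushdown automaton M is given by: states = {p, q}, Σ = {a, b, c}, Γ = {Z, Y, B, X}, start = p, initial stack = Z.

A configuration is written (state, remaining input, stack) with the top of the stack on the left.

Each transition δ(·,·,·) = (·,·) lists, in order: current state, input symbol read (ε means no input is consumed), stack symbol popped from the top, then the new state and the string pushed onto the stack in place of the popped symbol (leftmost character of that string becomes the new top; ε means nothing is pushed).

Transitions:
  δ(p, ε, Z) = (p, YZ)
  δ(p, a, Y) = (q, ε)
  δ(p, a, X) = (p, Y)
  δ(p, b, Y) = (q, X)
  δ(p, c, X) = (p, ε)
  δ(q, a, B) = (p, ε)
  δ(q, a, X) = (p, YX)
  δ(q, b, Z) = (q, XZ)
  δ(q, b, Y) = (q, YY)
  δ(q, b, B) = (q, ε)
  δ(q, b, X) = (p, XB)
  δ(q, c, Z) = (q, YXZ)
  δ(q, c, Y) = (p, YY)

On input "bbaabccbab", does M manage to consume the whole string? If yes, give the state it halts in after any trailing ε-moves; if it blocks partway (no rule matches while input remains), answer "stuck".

(p, bbaabccbab, Z)
  ε-move, top Z: go to p, push YZ → (p, bbaabccbab, YZ)
  read b, top Y: go to q, push X → (q, baabccbab, XZ)
  read b, top X: go to p, push XB → (p, aabccbab, XBZ)
  read a, top X: go to p, push Y → (p, abccbab, YBZ)
  read a, top Y: go to q, push ε → (q, bccbab, BZ)
  read b, top B: go to q, push ε → (q, ccbab, Z)
  read c, top Z: go to q, push YXZ → (q, cbab, YXZ)
  read c, top Y: go to p, push YY → (p, bab, YYXZ)
  read b, top Y: go to q, push X → (q, ab, XYXZ)
  read a, top X: go to p, push YX → (p, b, YXYXZ)
  read b, top Y: go to q, push X → (q, ε, XXYXZ)
All input consumed; M is in state q.

q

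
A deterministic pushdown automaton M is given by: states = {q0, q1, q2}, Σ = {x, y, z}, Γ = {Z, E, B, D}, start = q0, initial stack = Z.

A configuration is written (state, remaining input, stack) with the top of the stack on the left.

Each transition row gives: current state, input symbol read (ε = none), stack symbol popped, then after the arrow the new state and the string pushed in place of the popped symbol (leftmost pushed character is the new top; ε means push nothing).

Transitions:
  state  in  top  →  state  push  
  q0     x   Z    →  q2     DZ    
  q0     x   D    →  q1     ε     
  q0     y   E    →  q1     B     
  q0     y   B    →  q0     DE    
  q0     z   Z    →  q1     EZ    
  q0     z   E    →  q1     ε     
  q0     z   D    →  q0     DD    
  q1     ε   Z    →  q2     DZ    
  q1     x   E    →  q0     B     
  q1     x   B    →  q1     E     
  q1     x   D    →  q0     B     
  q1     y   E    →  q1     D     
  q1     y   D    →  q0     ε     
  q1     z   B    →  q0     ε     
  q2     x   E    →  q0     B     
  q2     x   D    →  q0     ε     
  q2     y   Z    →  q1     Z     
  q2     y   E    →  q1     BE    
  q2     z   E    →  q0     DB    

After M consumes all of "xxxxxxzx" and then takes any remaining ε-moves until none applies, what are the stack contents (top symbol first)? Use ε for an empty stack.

(q0, xxxxxxzx, Z)
  read x, top Z: go to q2, push DZ → (q2, xxxxxzx, DZ)
  read x, top D: go to q0, push ε → (q0, xxxxzx, Z)
  read x, top Z: go to q2, push DZ → (q2, xxxzx, DZ)
  read x, top D: go to q0, push ε → (q0, xxzx, Z)
  read x, top Z: go to q2, push DZ → (q2, xzx, DZ)
  read x, top D: go to q0, push ε → (q0, zx, Z)
  read z, top Z: go to q1, push EZ → (q1, x, EZ)
  read x, top E: go to q0, push B → (q0, ε, BZ)
All input consumed in state q0 with stack BZ.

BZ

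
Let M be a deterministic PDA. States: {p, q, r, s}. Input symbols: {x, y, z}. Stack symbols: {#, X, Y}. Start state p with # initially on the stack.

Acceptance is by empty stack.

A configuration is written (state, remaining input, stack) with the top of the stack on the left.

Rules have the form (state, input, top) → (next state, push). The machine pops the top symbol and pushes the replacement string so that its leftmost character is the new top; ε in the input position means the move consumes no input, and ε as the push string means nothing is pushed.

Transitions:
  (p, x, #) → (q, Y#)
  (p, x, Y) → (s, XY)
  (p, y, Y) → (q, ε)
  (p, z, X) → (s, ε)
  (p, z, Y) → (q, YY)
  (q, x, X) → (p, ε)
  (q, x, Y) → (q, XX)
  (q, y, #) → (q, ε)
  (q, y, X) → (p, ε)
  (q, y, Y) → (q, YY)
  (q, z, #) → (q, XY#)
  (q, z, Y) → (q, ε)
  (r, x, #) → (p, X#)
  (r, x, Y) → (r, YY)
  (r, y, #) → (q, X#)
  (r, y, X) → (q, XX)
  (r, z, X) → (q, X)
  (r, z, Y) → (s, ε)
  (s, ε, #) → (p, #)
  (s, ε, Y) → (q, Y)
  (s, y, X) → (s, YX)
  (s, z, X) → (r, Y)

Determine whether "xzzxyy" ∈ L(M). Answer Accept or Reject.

(p, xzzxyy, #)
  read x, top #: go to q, push Y# → (q, zzxyy, Y#)
  read z, top Y: go to q, push ε → (q, zxyy, #)
  read z, top #: go to q, push XY# → (q, xyy, XY#)
  read x, top X: go to p, push ε → (p, yy, Y#)
  read y, top Y: go to q, push ε → (q, y, #)
  read y, top #: go to q, push ε → (q, ε, ε)
All input consumed and the stack is empty.

Accept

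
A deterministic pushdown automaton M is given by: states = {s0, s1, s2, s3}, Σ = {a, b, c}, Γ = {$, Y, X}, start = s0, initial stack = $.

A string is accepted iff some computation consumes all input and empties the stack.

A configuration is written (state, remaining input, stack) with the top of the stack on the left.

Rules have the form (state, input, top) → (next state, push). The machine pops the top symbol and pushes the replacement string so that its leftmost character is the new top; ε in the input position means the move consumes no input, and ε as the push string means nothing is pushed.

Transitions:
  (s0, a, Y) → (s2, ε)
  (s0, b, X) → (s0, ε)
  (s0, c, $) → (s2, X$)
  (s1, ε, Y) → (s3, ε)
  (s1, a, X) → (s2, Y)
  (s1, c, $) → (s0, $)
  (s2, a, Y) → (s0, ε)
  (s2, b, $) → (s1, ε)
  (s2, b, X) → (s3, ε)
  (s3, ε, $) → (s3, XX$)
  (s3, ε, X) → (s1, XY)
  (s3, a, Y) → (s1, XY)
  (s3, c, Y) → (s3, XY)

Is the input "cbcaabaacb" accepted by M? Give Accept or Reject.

Reject

(s0, cbcaabaacb, $)
  read c, top $: go to s2, push X$ → (s2, bcaabaacb, X$)
  read b, top X: go to s3, push ε → (s3, caabaacb, $)
  ε-move, top $: go to s3, push XX$ → (s3, caabaacb, XX$)
  ε-move, top X: go to s1, push XY → (s1, caabaacb, XYX$)
No transition applies at (s1, caabaacb, XYX$); input not fully consumed.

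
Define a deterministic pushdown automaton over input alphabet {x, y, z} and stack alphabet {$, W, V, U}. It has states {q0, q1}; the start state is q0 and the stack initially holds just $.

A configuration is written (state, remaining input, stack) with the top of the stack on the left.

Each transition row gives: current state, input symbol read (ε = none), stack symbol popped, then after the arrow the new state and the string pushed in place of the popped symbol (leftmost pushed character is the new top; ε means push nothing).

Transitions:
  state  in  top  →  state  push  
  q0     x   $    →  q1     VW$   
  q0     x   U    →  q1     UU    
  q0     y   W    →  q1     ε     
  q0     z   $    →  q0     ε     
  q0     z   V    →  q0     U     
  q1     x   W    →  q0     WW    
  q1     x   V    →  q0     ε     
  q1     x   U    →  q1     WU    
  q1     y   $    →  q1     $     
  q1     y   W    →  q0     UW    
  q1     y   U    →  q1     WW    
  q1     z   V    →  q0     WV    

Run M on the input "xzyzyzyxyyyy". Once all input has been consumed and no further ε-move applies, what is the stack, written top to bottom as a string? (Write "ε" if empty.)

$

(q0, xzyzyzyxyyyy, $)
  read x, top $: go to q1, push VW$ → (q1, zyzyzyxyyyy, VW$)
  read z, top V: go to q0, push WV → (q0, yzyzyxyyyy, WVW$)
  read y, top W: go to q1, push ε → (q1, zyzyxyyyy, VW$)
  read z, top V: go to q0, push WV → (q0, yzyxyyyy, WVW$)
  read y, top W: go to q1, push ε → (q1, zyxyyyy, VW$)
  read z, top V: go to q0, push WV → (q0, yxyyyy, WVW$)
  read y, top W: go to q1, push ε → (q1, xyyyy, VW$)
  read x, top V: go to q0, push ε → (q0, yyyy, W$)
  read y, top W: go to q1, push ε → (q1, yyy, $)
  read y, top $: go to q1, push $ → (q1, yy, $)
  read y, top $: go to q1, push $ → (q1, y, $)
  read y, top $: go to q1, push $ → (q1, ε, $)
All input consumed in state q1 with stack $.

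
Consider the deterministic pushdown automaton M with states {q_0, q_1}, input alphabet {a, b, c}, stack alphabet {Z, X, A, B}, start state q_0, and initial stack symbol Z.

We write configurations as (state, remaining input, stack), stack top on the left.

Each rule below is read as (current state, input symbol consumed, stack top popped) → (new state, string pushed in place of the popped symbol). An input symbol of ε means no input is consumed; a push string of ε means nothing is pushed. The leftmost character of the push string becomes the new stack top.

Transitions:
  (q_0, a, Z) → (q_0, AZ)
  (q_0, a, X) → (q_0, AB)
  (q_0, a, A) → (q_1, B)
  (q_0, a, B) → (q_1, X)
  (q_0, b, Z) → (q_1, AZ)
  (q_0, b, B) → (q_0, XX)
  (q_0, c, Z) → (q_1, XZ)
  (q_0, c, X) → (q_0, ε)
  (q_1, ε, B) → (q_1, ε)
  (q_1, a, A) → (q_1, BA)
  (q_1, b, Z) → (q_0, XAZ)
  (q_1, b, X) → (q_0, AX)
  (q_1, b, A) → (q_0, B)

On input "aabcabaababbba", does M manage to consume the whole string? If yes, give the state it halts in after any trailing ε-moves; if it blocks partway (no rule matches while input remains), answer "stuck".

stuck

(q_0, aabcabaababbba, Z) ⊢ (q_0, abcabaababbba, AZ) ⊢ (q_1, bcabaababbba, BZ) ⊢ (q_1, bcabaababbba, Z) ⊢ (q_0, cabaababbba, XAZ) ⊢ (q_0, abaababbba, AZ) ⊢ (q_1, baababbba, BZ) ⊢ (q_1, baababbba, Z) ⊢ (q_0, aababbba, XAZ) ⊢ (q_0, ababbba, ABAZ) ⊢ (q_1, babbba, BBAZ) ⊢ (q_1, babbba, BAZ) ⊢ (q_1, babbba, AZ) ⊢ (q_0, abbba, BZ) ⊢ (q_1, bbba, XZ) ⊢ (q_0, bba, AXZ)
No transition for (q_0, b, top A); M blocks with input bba remaining.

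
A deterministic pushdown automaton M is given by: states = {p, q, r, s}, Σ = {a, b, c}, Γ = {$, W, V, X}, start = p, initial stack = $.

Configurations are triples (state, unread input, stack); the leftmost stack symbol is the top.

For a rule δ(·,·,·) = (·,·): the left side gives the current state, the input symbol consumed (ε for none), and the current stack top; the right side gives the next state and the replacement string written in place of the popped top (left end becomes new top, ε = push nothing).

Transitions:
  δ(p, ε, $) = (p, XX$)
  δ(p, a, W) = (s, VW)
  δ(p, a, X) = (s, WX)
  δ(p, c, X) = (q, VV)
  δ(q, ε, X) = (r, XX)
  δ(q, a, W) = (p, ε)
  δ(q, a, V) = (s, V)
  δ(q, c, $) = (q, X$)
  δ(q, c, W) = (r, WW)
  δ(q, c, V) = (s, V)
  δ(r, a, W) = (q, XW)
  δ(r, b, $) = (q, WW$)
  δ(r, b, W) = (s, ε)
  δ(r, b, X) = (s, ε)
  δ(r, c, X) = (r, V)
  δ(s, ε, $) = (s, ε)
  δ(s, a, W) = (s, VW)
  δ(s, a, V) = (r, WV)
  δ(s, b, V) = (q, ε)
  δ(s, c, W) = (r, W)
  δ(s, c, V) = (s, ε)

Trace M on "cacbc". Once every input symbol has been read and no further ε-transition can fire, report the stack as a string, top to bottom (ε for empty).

(p, cacbc, $)
  ε-move, top $: go to p, push XX$ → (p, cacbc, XX$)
  read c, top X: go to q, push VV → (q, acbc, VVX$)
  read a, top V: go to s, push V → (s, cbc, VVX$)
  read c, top V: go to s, push ε → (s, bc, VX$)
  read b, top V: go to q, push ε → (q, c, X$)
  ε-move, top X: go to r, push XX → (r, c, XX$)
  read c, top X: go to r, push V → (r, ε, VX$)
All input consumed in state r with stack VX$.

VX$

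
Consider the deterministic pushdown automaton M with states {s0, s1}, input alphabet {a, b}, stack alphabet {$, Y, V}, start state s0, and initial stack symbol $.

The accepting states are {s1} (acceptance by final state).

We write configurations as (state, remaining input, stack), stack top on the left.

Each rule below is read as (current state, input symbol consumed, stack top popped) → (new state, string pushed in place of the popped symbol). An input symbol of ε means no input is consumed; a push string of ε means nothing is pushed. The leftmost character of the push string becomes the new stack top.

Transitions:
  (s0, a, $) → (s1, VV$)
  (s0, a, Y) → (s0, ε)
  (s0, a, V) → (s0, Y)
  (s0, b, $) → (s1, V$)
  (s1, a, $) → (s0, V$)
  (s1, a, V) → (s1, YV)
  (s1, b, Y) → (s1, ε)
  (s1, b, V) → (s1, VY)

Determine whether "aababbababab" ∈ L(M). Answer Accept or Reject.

Accept

(s0, aababbababab, $)
  read a, top $: go to s1, push VV$ → (s1, ababbababab, VV$)
  read a, top V: go to s1, push YV → (s1, babbababab, YVV$)
  read b, top Y: go to s1, push ε → (s1, abbababab, VV$)
  read a, top V: go to s1, push YV → (s1, bbababab, YVV$)
  read b, top Y: go to s1, push ε → (s1, bababab, VV$)
  read b, top V: go to s1, push VY → (s1, ababab, VYV$)
  read a, top V: go to s1, push YV → (s1, babab, YVYV$)
  read b, top Y: go to s1, push ε → (s1, abab, VYV$)
  read a, top V: go to s1, push YV → (s1, bab, YVYV$)
  read b, top Y: go to s1, push ε → (s1, ab, VYV$)
  read a, top V: go to s1, push YV → (s1, b, YVYV$)
  read b, top Y: go to s1, push ε → (s1, ε, VYV$)
All input consumed; state s1 ∈ F.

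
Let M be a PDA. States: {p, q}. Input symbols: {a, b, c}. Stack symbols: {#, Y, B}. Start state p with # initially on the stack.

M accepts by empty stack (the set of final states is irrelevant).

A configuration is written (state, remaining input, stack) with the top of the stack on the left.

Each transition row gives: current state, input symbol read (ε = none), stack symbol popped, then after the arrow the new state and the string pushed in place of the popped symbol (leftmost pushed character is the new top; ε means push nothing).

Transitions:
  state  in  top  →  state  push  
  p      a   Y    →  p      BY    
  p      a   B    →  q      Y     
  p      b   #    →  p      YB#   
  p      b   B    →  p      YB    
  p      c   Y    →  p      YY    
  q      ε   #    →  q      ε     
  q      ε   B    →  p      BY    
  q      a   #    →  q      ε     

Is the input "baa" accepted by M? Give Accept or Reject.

Reject

No computation consumes all input and empties the stack.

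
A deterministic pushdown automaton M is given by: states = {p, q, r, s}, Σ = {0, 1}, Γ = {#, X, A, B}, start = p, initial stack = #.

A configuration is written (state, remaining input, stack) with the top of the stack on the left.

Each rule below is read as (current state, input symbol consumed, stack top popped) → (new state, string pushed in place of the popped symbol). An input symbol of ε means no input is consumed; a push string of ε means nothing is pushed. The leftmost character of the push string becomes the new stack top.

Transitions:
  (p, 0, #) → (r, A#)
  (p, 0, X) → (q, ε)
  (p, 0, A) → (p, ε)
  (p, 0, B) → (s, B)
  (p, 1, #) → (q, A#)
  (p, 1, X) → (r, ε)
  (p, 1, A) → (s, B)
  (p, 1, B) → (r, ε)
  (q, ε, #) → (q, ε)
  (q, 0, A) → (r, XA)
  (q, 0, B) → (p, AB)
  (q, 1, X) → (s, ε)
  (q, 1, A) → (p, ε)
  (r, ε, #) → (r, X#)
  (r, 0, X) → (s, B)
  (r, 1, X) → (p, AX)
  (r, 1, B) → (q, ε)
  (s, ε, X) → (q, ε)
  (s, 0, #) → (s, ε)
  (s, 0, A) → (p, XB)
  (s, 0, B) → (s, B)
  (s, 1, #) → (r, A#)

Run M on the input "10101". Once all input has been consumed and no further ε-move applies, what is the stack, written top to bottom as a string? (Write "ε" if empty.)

(p, 10101, #)
  read 1, top #: go to q, push A# → (q, 0101, A#)
  read 0, top A: go to r, push XA → (r, 101, XA#)
  read 1, top X: go to p, push AX → (p, 01, AXA#)
  read 0, top A: go to p, push ε → (p, 1, XA#)
  read 1, top X: go to r, push ε → (r, ε, A#)
All input consumed in state r with stack A#.

A#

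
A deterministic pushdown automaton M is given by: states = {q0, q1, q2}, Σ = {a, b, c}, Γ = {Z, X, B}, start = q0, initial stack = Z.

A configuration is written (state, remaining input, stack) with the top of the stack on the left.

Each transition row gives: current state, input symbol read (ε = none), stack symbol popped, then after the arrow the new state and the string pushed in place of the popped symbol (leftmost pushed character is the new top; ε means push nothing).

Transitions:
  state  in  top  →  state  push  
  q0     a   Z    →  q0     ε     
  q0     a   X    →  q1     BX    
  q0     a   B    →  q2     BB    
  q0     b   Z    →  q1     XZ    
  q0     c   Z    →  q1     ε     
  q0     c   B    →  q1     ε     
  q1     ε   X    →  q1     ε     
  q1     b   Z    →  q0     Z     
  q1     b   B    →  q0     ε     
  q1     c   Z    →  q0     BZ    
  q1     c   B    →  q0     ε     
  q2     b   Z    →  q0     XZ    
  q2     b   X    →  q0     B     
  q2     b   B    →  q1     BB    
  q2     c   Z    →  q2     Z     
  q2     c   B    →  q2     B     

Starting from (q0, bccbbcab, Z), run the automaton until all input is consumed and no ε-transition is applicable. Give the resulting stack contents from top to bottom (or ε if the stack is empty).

(q0, bccbbcab, Z)
  read b, top Z: go to q1, push XZ → (q1, ccbbcab, XZ)
  ε-move, top X: go to q1, push ε → (q1, ccbbcab, Z)
  read c, top Z: go to q0, push BZ → (q0, cbbcab, BZ)
  read c, top B: go to q1, push ε → (q1, bbcab, Z)
  read b, top Z: go to q0, push Z → (q0, bcab, Z)
  read b, top Z: go to q1, push XZ → (q1, cab, XZ)
  ε-move, top X: go to q1, push ε → (q1, cab, Z)
  read c, top Z: go to q0, push BZ → (q0, ab, BZ)
  read a, top B: go to q2, push BB → (q2, b, BBZ)
  read b, top B: go to q1, push BB → (q1, ε, BBBZ)
All input consumed in state q1 with stack BBBZ.

BBBZ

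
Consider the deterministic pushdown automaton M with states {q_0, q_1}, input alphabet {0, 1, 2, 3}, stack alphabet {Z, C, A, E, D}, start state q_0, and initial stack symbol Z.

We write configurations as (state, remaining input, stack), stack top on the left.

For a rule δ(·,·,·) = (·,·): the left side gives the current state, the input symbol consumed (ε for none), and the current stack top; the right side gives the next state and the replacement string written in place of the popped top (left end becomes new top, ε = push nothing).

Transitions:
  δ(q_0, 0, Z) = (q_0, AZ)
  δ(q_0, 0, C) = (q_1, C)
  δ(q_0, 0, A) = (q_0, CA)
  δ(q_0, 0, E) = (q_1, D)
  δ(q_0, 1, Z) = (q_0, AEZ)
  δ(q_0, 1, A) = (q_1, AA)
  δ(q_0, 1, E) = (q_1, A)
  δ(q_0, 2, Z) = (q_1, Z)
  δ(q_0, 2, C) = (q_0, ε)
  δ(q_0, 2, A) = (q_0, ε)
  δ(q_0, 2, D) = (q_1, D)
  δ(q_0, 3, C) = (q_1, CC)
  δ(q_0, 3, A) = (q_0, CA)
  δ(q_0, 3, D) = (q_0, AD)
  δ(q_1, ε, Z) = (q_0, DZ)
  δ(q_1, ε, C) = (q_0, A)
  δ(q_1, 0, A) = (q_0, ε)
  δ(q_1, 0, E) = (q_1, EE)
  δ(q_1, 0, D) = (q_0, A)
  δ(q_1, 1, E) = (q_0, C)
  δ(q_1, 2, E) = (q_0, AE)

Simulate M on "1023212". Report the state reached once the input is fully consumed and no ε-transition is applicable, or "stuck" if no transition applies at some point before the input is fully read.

stuck

(q_0, 1023212, Z) ⊢ (q_0, 023212, AEZ) ⊢ (q_0, 23212, CAEZ) ⊢ (q_0, 3212, AEZ) ⊢ (q_0, 212, CAEZ) ⊢ (q_0, 12, AEZ) ⊢ (q_1, 2, AAEZ)
No transition for (q_1, 2, top A); M blocks with input 2 remaining.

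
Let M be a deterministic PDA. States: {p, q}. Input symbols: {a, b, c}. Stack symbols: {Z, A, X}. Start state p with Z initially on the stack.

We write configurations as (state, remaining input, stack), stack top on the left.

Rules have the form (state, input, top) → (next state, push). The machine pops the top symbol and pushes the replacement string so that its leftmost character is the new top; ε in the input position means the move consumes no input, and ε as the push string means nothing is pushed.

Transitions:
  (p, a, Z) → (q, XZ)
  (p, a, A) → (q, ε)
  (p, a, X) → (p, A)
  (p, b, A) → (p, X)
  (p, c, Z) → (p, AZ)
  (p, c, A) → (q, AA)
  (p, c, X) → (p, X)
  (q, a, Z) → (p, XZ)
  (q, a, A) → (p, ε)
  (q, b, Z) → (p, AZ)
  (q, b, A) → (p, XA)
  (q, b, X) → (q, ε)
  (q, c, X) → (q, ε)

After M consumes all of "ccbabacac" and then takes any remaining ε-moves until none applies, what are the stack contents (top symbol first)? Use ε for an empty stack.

(p, ccbabacac, Z)
  read c, top Z: go to p, push AZ → (p, cbabacac, AZ)
  read c, top A: go to q, push AA → (q, babacac, AAZ)
  read b, top A: go to p, push XA → (p, abacac, XAAZ)
  read a, top X: go to p, push A → (p, bacac, AAAZ)
  read b, top A: go to p, push X → (p, acac, XAAZ)
  read a, top X: go to p, push A → (p, cac, AAAZ)
  read c, top A: go to q, push AA → (q, ac, AAAAZ)
  read a, top A: go to p, push ε → (p, c, AAAZ)
  read c, top A: go to q, push AA → (q, ε, AAAAZ)
All input consumed in state q with stack AAAAZ.

AAAAZ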